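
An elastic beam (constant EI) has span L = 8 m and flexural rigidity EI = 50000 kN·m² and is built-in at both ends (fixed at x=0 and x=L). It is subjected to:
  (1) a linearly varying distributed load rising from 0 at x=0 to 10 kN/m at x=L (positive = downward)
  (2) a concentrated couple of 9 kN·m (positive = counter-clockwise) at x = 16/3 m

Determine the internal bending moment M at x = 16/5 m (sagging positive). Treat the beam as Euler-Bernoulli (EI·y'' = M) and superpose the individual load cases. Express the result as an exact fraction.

M(16/5) = 301/25 kN·m

Load 1 — triangular load w₀=10 kN/m (0→w₀ over full span):
  M_1 = 3w₀Lx/20 - w₀L²/30 - w₀x³/(6L) = 3·10·8·(16/5)/20 - 10·8²/30 - 10·(16/5)³/(6·8) = 256/25 kN·m
Load 2 — applied couple M₀=9 kN·m at a=16/3 m (b=L-a=8/3):
  M_2 = R_Ax - M_A  [x≤a] with R_A=3/2, M_A=3 = (3/2)·(16/5) - 3 = 9/5 kN·m
Superposition: M = Σ M_i = 301/25 kN·m ≈ 12.040000 kN·m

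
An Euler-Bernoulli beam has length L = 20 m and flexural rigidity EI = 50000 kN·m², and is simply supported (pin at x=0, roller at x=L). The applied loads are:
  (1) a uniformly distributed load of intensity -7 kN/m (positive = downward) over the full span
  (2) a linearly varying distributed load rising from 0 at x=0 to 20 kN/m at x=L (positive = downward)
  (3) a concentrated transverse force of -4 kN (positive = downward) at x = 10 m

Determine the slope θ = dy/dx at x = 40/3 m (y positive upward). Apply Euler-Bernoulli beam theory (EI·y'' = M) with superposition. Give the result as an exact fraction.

θ(40/3) = 31/4860 rad

Load 1 — uniform load w=-7 kN/m over full span:
  θ_1 = -w(L³-6Lx²+4x³)/(24EI) = -(-7)·(20³-6·20·(40/3)²+4·(40/3)³)/(24·50000) = -91/4050 rad
Load 2 — triangular load w₀=20 kN/m (0→w₀ over full span):
  θ_2 = -w₀(7L⁴-30L²x²+15x⁴)/(360LEI) = -20·(7·20⁴-30·20²·(40/3)²+15·(40/3)⁴)/(360·20·50000) = 182/6075 rad
Load 3 — point force P=-4 kN at a=10 m (b=L-a=10):
  θ_3 = -Pa(2L²-6Lx+3x²+a²)/(6LEI)  [x>a] = -(-4)·10·(2·20²-6·20·(40/3)+3·(40/3)²+10²)/(6·20·50000) = -1/900 rad
Superposition: θ = Σ θ_i = 31/4860 rad ≈ 0.006379 rad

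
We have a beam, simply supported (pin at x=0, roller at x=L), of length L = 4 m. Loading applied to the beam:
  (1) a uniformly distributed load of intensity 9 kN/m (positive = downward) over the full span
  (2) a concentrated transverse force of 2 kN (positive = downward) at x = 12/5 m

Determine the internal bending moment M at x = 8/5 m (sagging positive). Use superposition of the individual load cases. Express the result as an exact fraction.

M(8/5) = 464/25 kN·m

Load 1 — uniform load w=9 kN/m over full span:
  M_1 = wx(L-x)/2 = 9·(8/5)·(4-(8/5))/2 = 432/25 kN·m
Load 2 — point force P=2 kN at a=12/5 m (b=L-a=8/5):
  M_2 = Pbx/L  [x≤a] = 2·(8/5)·(8/5)/4 = 32/25 kN·m
Superposition: M = Σ M_i = 464/25 kN·m ≈ 18.560000 kN·m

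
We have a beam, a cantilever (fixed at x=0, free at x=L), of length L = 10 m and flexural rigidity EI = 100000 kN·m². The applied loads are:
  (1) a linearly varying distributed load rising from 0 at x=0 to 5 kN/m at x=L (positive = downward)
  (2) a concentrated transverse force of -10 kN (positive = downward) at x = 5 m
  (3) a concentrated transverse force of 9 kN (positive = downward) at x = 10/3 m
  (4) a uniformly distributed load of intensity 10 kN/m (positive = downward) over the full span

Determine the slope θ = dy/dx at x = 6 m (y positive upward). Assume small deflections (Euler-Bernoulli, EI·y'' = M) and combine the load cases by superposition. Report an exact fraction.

θ(6) = -1031/50000 rad

Load 1 — triangular load w₀=5 kN/m (0→w₀ over full span):
  θ_1 = (w₀Lx²/4-w₀L²x/3-w₀x⁴/(24L))/EI = (5·10·6²/4-5·10²·6/3-5·6⁴/(24·10))/100000 = -577/100000 rad
Load 2 — point force P=-10 kN at a=5 m (b=L-a=5):
  θ_2 = -Pa²/(2EI)  [x>a] = -(-10)·5²/(2·100000) = 1/800 rad
Load 3 — point force P=9 kN at a=10/3 m (b=L-a=20/3):
  θ_3 = -Pa²/(2EI)  [x>a] = -9·(10/3)²/(2·100000) = -1/2000 rad
Load 4 — uniform load w=10 kN/m over full span:
  θ_4 = -wx(x²-3Lx+3L²)/(6EI) = -10·6·(6²-3·10·6+3·10²)/(6·100000) = -39/2500 rad
Superposition: θ = Σ θ_i = -1031/50000 rad ≈ -0.020620 rad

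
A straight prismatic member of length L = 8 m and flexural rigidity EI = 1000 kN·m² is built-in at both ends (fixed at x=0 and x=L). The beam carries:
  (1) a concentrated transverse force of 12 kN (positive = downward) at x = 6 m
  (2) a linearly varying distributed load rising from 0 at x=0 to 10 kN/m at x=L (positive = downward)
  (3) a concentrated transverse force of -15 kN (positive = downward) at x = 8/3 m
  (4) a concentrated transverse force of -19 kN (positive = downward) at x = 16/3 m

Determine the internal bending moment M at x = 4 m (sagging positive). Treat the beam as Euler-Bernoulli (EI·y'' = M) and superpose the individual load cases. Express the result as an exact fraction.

M(4) = 11/9 kN·m

Load 1 — point force P=12 kN at a=6 m (b=L-a=2):
  M_1 = Pb²(3a+b)x/L³ - Pab²/L²  [x≤a] = 12·2²·(3·6+2)·4/8³ - 12·6·2²/8² = 3 kN·m
Load 2 — triangular load w₀=10 kN/m (0→w₀ over full span):
  M_2 = 3w₀Lx/20 - w₀L²/30 - w₀x³/(6L) = 3·10·8·4/20 - 10·8²/30 - 10·4³/(6·8) = 40/3 kN·m
Load 3 — point force P=-15 kN at a=8/3 m (b=L-a=16/3):
  M_3 = Pa²(a+3b)(L-x)/L³ - Pa²b/L²  [x>a] = (-15)·(8/3)²·((8/3)+3·(16/3))·(8-4)/8³ - (-15)·(8/3)²·(16/3)/8² = -20/3 kN·m
Load 4 — point force P=-19 kN at a=16/3 m (b=L-a=8/3):
  M_4 = Pb²(3a+b)x/L³ - Pab²/L²  [x≤a] = (-19)·(8/3)²·(3·(16/3)+(8/3))·4/8³ - (-19)·(16/3)·(8/3)²/8² = -76/9 kN·m
Superposition: M = Σ M_i = 11/9 kN·m ≈ 1.222222 kN·m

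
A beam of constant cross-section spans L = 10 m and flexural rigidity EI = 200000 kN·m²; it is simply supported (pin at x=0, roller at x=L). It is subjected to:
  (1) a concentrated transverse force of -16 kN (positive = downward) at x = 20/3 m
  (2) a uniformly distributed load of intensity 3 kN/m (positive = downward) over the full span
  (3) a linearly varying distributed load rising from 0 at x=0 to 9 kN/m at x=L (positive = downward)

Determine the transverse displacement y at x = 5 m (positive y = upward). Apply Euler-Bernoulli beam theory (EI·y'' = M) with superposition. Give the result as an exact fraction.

Load 1 — point force P=-16 kN at a=20/3 m (b=L-a=10/3):
  y_1 = -Pbx(L²-b²-x²)/(6LEI)  [x≤a] = -(-16)·(10/3)·5·(10²-(10/3)²-5²)/(6·10·200000) = 23/16200 m
Load 2 — uniform load w=3 kN/m over full span:
  y_2 = -wx(L³-2Lx²+x³)/(24EI) = -3·5·(10³-2·10·5²+5³)/(24·200000) = -1/512 m
Load 3 — triangular load w₀=9 kN/m (0→w₀ over full span):
  y_3 = -w₀x(7L⁴-10L²x²+3x⁴)/(360LEI) = -9·5·(7·10⁴-10·10²·5²+3·5⁴)/(360·10·200000) = -3/1024 m
Superposition: y = Σ y_i = -7181/2073600 m ≈ -0.003463 m

y(5) = -7181/2073600 m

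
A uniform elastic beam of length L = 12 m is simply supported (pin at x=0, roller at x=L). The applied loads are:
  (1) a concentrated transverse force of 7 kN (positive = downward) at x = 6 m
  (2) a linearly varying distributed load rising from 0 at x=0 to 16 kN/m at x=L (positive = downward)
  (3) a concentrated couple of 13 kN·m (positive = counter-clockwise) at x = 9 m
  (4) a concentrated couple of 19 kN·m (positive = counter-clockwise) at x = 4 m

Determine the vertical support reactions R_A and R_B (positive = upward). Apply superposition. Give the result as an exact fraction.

R_A = 229/6 kN, R_B = 389/6 kN

Load 1 — point force P=7 kN at a=6 m (b=L-a=6):
  R_A = Pb/L = 7·6/12 = 7/2 kN
  R_B = Pa/L = 7·6/12 = 7/2 kN
Load 2 — triangular load w₀=16 kN/m (0→w₀ over full span):
  R_A = w₀L/6 = 16·12/6 = 32 kN
  R_B = w₀L/3 = 16·12/3 = 64 kN
Load 3 — applied couple M₀=13 kN·m at a=9 m (b=L-a=3):
  R_A = M₀/L = 13/12 kN
  R_B = -M₀/L = -13/12 kN
Load 4 — applied couple M₀=19 kN·m at a=4 m (b=L-a=8):
  R_A = M₀/L = 19/12 kN
  R_B = -M₀/L = -19/12 kN
Superposition: R_A = 229/6 kN, R_B = 389/6 kN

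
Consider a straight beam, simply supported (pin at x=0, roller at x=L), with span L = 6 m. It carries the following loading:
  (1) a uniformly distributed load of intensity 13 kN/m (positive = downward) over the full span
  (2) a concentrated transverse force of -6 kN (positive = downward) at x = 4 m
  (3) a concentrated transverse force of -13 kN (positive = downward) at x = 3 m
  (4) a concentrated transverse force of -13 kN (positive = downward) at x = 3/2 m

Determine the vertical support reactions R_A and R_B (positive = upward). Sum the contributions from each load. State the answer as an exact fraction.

R_A = 83/4 kN, R_B = 101/4 kN

Load 1 — uniform load w=13 kN/m over full span:
  R_A = wL/2 = 13·6/2 = 39 kN
  R_B = wL/2 = 13·6/2 = 39 kN
Load 2 — point force P=-6 kN at a=4 m (b=L-a=2):
  R_A = Pb/L = (-6)·2/6 = -2 kN
  R_B = Pa/L = (-6)·4/6 = -4 kN
Load 3 — point force P=-13 kN at a=3 m (b=L-a=3):
  R_A = Pb/L = (-13)·3/6 = -13/2 kN
  R_B = Pa/L = (-13)·3/6 = -13/2 kN
Load 4 — point force P=-13 kN at a=3/2 m (b=L-a=9/2):
  R_A = Pb/L = (-13)·(9/2)/6 = -39/4 kN
  R_B = Pa/L = (-13)·(3/2)/6 = -13/4 kN
Superposition: R_A = 83/4 kN, R_B = 101/4 kN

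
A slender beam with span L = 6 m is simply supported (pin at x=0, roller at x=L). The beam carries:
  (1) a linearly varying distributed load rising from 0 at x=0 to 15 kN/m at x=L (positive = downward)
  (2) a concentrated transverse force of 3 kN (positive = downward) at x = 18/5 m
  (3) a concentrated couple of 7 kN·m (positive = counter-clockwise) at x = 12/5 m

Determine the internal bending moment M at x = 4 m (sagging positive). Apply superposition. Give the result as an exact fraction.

Load 1 — triangular load w₀=15 kN/m (0→w₀ over full span):
  M_1 = w₀Lx/6 - w₀x³/(6L) = 15·6·4/6 - 15·4³/(6·6) = 100/3 kN·m
Load 2 — point force P=3 kN at a=18/5 m (b=L-a=12/5):
  M_2 = Pa(L-x)/L  [x>a] = 3·(18/5)·(6-4)/6 = 18/5 kN·m
Load 3 — applied couple M₀=7 kN·m at a=12/5 m (b=L-a=18/5):
  M_3 = M₀x/L - M₀  [x>a] = 7·4/6 - 7 = -7/3 kN·m
Superposition: M = Σ M_i = 173/5 kN·m ≈ 34.600000 kN·m

M(4) = 173/5 kN·m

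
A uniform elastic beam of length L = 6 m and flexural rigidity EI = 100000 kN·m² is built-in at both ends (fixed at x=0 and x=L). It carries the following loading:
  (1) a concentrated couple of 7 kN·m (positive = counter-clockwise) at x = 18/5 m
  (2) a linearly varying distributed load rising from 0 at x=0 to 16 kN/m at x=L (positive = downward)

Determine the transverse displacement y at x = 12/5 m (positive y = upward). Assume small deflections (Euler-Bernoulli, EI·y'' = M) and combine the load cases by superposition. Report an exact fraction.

y(12/5) = -12924/48828125 m

Load 1 — applied couple M₀=7 kN·m at a=18/5 m (b=L-a=12/5):
  y_1 = (R_Ax³/6 - M_Ax²/2)/EI  [x≤a] with R_A=42/25, M_A=56/25 = ((42/25)·(12/5)³/6 - (56/25)·(12/5)²/2)/100000 = -252/9765625 m
Load 2 — triangular load w₀=16 kN/m (0→w₀ over full span):
  y_2 = -w₀x²(L-x)²(x+2L)/(120LEI) = -16·(12/5)²·(6-(12/5))²·((12/5)+2·6)/(120·6·100000) = -11664/48828125 m
Superposition: y = Σ y_i = -12924/48828125 m ≈ -0.000265 m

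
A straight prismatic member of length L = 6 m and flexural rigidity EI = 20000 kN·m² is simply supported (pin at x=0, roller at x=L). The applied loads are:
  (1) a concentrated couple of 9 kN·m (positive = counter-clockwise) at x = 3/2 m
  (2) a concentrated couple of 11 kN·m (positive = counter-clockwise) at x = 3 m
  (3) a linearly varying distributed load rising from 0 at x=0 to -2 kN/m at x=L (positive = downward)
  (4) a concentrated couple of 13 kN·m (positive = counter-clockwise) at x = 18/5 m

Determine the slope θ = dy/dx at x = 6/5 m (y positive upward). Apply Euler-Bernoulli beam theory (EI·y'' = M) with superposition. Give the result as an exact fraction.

θ(6/5) = 76263/200000000 rad

Load 1 — applied couple M₀=9 kN·m at a=3/2 m (b=L-a=9/2):
  θ_1 = (M₀x²/(2L)+C₁)/EI  [x≤a] with C₁=M₀(3b²-L²)/(6L)=99/16 = (9·(6/5)²/(2·6)+(99/16))/20000 = 2907/8000000 rad
Load 2 — applied couple M₀=11 kN·m at a=3 m (b=L-a=3):
  θ_2 = (M₀x²/(2L)+C₁)/EI  [x≤a] with C₁=M₀(3b²-L²)/(6L)=-11/4 = (11·(6/5)²/(2·6)+(-11/4))/20000 = -143/2000000 rad
Load 3 — triangular load w₀=-2 kN/m (0→w₀ over full span):
  θ_3 = -w₀(7L⁴-30L²x²+15x⁴)/(360LEI) = -(-2)·(7·6⁴-30·6²·(6/5)²+15·(6/5)⁴)/(360·6·20000) = 273/781250 rad
Load 4 — applied couple M₀=13 kN·m at a=18/5 m (b=L-a=12/5):
  θ_4 = (M₀x²/(2L)+C₁)/EI  [x≤a] with C₁=M₀(3b²-L²)/(6L)=-169/25 = (13·(6/5)²/(2·6)+(-169/25))/20000 = -13/50000 rad
Superposition: θ = Σ θ_i = 76263/200000000 rad ≈ 0.000381 rad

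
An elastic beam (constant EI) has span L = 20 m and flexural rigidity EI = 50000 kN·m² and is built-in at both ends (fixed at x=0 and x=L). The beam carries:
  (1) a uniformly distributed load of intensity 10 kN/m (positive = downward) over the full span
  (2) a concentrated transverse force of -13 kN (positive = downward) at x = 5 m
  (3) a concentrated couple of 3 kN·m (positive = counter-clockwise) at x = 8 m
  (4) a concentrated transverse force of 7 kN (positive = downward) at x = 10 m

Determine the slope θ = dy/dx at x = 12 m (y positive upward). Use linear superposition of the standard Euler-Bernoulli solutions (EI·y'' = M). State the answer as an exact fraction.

Load 1 — uniform load w=10 kN/m over full span:
  θ_1 = -wx(L-x)(L-2x)/(12EI) = -10·12·(20-12)·(20-2·12)/(12·50000) = 4/625 rad
Load 2 — point force P=-13 kN at a=5 m (b=L-a=15):
  θ_2 = Pa²(L-x)(2bL-(3b+a)(L-x))/(2L³EI)  [x>a] = (-13)·5²·(20-12)·(2·15·20-(3·15+5)·(20-12))/(2·20³·50000) = -13/20000 rad
Load 3 — applied couple M₀=3 kN·m at a=8 m (b=L-a=12):
  θ_3 = (R_Ax²/2 - M_Ax - M₀(x-a))/EI  [x>a] with R_A=27/125, M_A=9/25 = ((27/125)·12²/2 - (9/25)·12 - 3·(12-8))/50000 = -6/390625 rad
Load 4 — point force P=7 kN at a=10 m (b=L-a=10):
  θ_4 = Pa²(L-x)(2bL-(3b+a)(L-x))/(2L³EI)  [x>a] = 7·10²·(20-12)·(2·10·20-(3·10+10)·(20-12))/(2·20³·50000) = 7/12500 rad
Superposition: θ = Σ θ_i = 78683/12500000 rad ≈ 0.006295 rad

θ(12) = 78683/12500000 rad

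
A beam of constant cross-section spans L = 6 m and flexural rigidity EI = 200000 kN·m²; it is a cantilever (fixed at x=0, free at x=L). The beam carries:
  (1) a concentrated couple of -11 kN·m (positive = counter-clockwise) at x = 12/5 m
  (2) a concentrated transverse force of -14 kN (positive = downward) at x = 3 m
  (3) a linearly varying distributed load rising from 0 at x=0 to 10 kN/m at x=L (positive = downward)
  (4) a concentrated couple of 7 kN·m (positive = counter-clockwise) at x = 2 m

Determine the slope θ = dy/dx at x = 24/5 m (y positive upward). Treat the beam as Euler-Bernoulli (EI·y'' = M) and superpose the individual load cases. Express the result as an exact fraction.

θ(24/5) = -27083/25000000 rad

Load 1 — applied couple M₀=-11 kN·m at a=12/5 m (b=L-a=18/5):
  θ_1 = M₀a/EI  [x>a] = (-11)·(12/5)/200000 = -33/250000 rad
Load 2 — point force P=-14 kN at a=3 m (b=L-a=3):
  θ_2 = -Pa²/(2EI)  [x>a] = -(-14)·3²/(2·200000) = 63/200000 rad
Load 3 — triangular load w₀=10 kN/m (0→w₀ over full span):
  θ_3 = (w₀Lx²/4-w₀L²x/3-w₀x⁴/(24L))/EI = (10·6·(24/5)²/4-10·6²·(24/5)/3-10·(24/5)⁴/(24·6))/200000 = -522/390625 rad
Load 4 — applied couple M₀=7 kN·m at a=2 m (b=L-a=4):
  θ_4 = M₀a/EI  [x>a] = 7·2/200000 = 7/100000 rad
Superposition: θ = Σ θ_i = -27083/25000000 rad ≈ -0.001083 rad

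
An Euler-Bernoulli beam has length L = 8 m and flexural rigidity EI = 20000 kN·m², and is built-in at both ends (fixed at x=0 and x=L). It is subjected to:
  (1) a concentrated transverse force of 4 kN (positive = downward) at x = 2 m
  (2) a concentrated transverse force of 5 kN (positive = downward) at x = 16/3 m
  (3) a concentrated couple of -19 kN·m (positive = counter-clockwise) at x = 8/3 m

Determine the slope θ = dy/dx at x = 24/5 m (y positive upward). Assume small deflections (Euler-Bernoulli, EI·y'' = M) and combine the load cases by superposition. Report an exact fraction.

Load 1 — point force P=4 kN at a=2 m (b=L-a=6):
  θ_1 = Pa²(L-x)(2bL-(3b+a)(L-x))/(2L³EI)  [x>a] = 4·2²·(8-(24/5))·(2·6·8-(3·6+2)·(8-(24/5)))/(2·8³·20000) = 1/12500 rad
Load 2 — point force P=5 kN at a=16/3 m (b=L-a=8/3):
  θ_2 = -Pb²x(2aL-(3a+b)x)/(2L³EI)  [x≤a] = -5·(8/3)²·(24/5)·(2·(16/3)·8-(3·(16/3)+(8/3))·(24/5))/(2·8³·20000) = 1/28125 rad
Load 3 — applied couple M₀=-19 kN·m at a=8/3 m (b=L-a=16/3):
  θ_3 = (R_Ax²/2 - M_Ax - M₀(x-a))/EI  [x>a] with R_A=-19/6, M_A=0 = ((-19/6)·(24/5)²/2 - 0·(24/5) - (-19)·((24/5)-(8/3)))/20000 = 19/93750 rad
Superposition: θ = Σ θ_i = 179/562500 rad ≈ 0.000318 rad

θ(24/5) = 179/562500 rad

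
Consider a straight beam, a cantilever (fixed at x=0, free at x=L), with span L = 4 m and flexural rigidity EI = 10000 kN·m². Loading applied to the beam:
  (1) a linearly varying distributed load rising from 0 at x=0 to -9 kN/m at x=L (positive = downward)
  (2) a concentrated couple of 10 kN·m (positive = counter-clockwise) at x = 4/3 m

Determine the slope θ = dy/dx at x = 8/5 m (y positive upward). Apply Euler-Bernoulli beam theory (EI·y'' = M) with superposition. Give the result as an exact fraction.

Load 1 — triangular load w₀=-9 kN/m (0→w₀ over full span):
  θ_1 = (w₀Lx²/4-w₀L²x/3-w₀x⁴/(24L))/EI = ((-9)·4·(8/5)²/4-(-9)·4²·(8/5)/3-(-9)·(8/5)⁴/(24·4))/10000 = 2124/390625 rad
Load 2 — applied couple M₀=10 kN·m at a=4/3 m (b=L-a=8/3):
  θ_2 = M₀a/EI  [x>a] = 10·(4/3)/10000 = 1/750 rad
Superposition: θ = Σ θ_i = 15869/2343750 rad ≈ 0.006771 rad

θ(8/5) = 15869/2343750 rad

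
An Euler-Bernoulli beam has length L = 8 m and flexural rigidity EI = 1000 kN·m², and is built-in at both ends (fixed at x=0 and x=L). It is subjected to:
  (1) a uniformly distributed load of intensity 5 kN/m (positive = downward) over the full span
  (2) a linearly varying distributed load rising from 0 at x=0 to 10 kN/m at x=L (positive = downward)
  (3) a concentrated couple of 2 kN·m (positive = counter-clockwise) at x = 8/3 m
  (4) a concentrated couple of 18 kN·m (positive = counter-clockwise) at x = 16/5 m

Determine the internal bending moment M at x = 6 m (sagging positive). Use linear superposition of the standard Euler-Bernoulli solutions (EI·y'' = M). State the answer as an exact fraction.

Load 1 — uniform load w=5 kN/m over full span:
  M_1 = wLx/2 - wL²/12 - wx²/2 = 5·8·6/2 - 5·8²/12 - 5·6²/2 = 10/3 kN·m
Load 2 — triangular load w₀=10 kN/m (0→w₀ over full span):
  M_2 = 3w₀Lx/20 - w₀L²/30 - w₀x³/(6L) = 3·10·8·6/20 - 10·8²/30 - 10·6³/(6·8) = 17/3 kN·m
Load 3 — applied couple M₀=2 kN·m at a=8/3 m (b=L-a=16/3):
  M_3 = R_Ax - M_A - M₀  [x>a] with R_A=1/3, M_A=0 = (1/3)·6 - 0 - 2 = 0 kN·m
Load 4 — applied couple M₀=18 kN·m at a=16/5 m (b=L-a=24/5):
  M_4 = R_Ax - M_A - M₀  [x>a] with R_A=81/25, M_A=54/25 = (81/25)·6 - (54/25) - 18 = -18/25 kN·m
Superposition: M = Σ M_i = 207/25 kN·m ≈ 8.280000 kN·m

M(6) = 207/25 kN·m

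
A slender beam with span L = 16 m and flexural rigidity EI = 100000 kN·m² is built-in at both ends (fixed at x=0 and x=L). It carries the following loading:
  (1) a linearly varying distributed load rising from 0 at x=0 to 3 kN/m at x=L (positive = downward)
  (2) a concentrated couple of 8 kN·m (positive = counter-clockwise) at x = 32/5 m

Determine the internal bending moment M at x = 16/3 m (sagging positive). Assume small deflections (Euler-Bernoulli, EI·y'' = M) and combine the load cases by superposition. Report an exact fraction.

M(16/3) = 7384/675 kN·m

Load 1 — triangular load w₀=3 kN/m (0→w₀ over full span):
  M_1 = 3w₀Lx/20 - w₀L²/30 - w₀x³/(6L) = 3·3·16·(16/3)/20 - 3·16²/30 - 3·(16/3)³/(6·16) = 1088/135 kN·m
Load 2 — applied couple M₀=8 kN·m at a=32/5 m (b=L-a=48/5):
  M_2 = R_Ax - M_A  [x≤a] with R_A=18/25, M_A=24/25 = (18/25)·(16/3) - (24/25) = 72/25 kN·m
Superposition: M = Σ M_i = 7384/675 kN·m ≈ 10.939259 kN·m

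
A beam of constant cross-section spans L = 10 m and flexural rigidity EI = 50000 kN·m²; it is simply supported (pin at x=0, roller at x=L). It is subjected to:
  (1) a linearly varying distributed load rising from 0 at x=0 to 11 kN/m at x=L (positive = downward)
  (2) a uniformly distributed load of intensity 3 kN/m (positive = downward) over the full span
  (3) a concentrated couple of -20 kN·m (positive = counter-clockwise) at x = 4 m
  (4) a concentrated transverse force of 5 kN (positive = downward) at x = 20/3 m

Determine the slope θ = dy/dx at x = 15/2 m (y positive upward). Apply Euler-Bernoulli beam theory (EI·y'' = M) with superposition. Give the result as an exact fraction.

Load 1 — triangular load w₀=11 kN/m (0→w₀ over full span):
  θ_1 = -w₀(7L⁴-30L²x²+15x⁴)/(360LEI) = -11·(7·10⁴-30·10²·(15/2)²+15·(15/2)⁴)/(360·10·50000) = 14443/4608000 rad
Load 2 — uniform load w=3 kN/m over full span:
  θ_2 = -w(L³-6Lx²+4x³)/(24EI) = -3·(10³-6·10·(15/2)²+4·(15/2)³)/(24·50000) = 11/6400 rad
Load 3 — applied couple M₀=-20 kN·m at a=4 m (b=L-a=6):
  θ_3 = (M₀x²/(2L)-M₀(x-a)+C₁)/EI  [x>a] with C₁=M₀(3b²-L²)/(6L)=-8/3 = ((-20)·(15/2)²/(2·10)-(-20)·((15/2)-4)+(-8/3))/50000 = 133/600000 rad
Load 4 — point force P=5 kN at a=20/3 m (b=L-a=10/3):
  θ_4 = -Pa(2L²-6Lx+3x²+a²)/(6LEI)  [x>a] = -5·(20/3)·(2·10²-6·10·(15/2)+3·(15/2)²+(20/3)²)/(6·10·50000) = 53/129600 rad
Superposition: θ = Σ θ_i = 5685499/1036800000 rad ≈ 0.005484 rad

θ(15/2) = 5685499/1036800000 rad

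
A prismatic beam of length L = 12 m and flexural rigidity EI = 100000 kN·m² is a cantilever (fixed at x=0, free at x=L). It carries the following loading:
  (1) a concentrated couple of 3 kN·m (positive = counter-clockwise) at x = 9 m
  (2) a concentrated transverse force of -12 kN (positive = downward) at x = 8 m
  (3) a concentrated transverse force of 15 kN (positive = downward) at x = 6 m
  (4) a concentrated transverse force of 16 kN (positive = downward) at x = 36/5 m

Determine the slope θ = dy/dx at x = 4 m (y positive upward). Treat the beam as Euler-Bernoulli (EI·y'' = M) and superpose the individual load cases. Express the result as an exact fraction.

Load 1 — applied couple M₀=3 kN·m at a=9 m (b=L-a=3):
  θ_1 = M₀x/EI  [x≤a] = 3·4/100000 = 3/25000 rad
Load 2 — point force P=-12 kN at a=8 m (b=L-a=4):
  θ_2 = -Px(2a-x)/(2EI)  [x≤a] = -(-12)·4·(2·8-4)/(2·100000) = 9/3125 rad
Load 3 — point force P=15 kN at a=6 m (b=L-a=6):
  θ_3 = -Px(2a-x)/(2EI)  [x≤a] = -15·4·(2·6-4)/(2·100000) = -3/1250 rad
Load 4 — point force P=16 kN at a=36/5 m (b=L-a=24/5):
  θ_4 = -Px(2a-x)/(2EI)  [x≤a] = -16·4·(2·(36/5)-4)/(2·100000) = -52/15625 rad
Superposition: θ = Σ θ_i = -341/125000 rad ≈ -0.002728 rad

θ(4) = -341/125000 rad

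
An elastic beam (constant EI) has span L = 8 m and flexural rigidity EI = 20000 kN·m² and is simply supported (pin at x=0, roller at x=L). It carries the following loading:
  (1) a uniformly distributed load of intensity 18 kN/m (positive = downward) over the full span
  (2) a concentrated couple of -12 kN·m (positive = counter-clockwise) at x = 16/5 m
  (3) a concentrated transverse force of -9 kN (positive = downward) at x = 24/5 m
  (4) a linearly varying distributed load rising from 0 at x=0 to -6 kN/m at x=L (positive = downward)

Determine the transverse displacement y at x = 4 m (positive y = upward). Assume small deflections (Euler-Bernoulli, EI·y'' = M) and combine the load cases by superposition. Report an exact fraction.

Load 1 — uniform load w=18 kN/m over full span:
  y_1 = -wx(L³-2Lx²+x³)/(24EI) = -18·4·(8³-2·8·4²+4³)/(24·20000) = -6/125 m
Load 2 — applied couple M₀=-12 kN·m at a=16/5 m (b=L-a=24/5):
  y_2 = (M₀x³/(6L)-M₀(x-a)²/2+C₁x)/EI  [x>a] with C₁=M₀(3b²-L²)/(6L)=-32/25 = ((-12)·4³/(6·8)-(-12)·(4-(16/5))²/2+(-32/25)·4)/20000 = -27/31250 m
Load 3 — point force P=-9 kN at a=24/5 m (b=L-a=16/5):
  y_3 = -Pbx(L²-b²-x²)/(6LEI)  [x≤a] = -(-9)·(16/5)·4·(8²-(16/5)²-4²)/(6·8·20000) = 354/78125 m
Load 4 — triangular load w₀=-6 kN/m (0→w₀ over full span):
  y_4 = -w₀x(7L⁴-10L²x²+3x⁴)/(360LEI) = -(-6)·4·(7·8⁴-10·8²·4²+3·4⁴)/(360·8·20000) = 1/125 m
Superposition: y = Σ y_i = -5677/156250 m ≈ -0.036333 m

y(4) = -5677/156250 m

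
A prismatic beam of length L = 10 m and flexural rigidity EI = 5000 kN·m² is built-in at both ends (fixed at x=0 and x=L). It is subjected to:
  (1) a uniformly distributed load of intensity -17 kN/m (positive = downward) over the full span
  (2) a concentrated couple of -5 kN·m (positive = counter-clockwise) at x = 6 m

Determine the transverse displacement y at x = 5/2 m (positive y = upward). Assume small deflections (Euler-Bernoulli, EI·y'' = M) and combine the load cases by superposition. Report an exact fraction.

y(5/2) = 1291/25600 m

Load 1 — uniform load w=-17 kN/m over full span:
  y_1 = -wx²(L-x)²/(24EI) = -(-17)·(5/2)²·(10-(5/2))²/(24·5000) = 51/1024 m
Load 2 — applied couple M₀=-5 kN·m at a=6 m (b=L-a=4):
  y_2 = (R_Ax³/6 - M_Ax²/2)/EI  [x≤a] with R_A=-18/25, M_A=-8/5 = ((-18/25)·(5/2)³/6 - (-8/5)·(5/2)²/2)/5000 = 1/1600 m
Superposition: y = Σ y_i = 1291/25600 m ≈ 0.050430 m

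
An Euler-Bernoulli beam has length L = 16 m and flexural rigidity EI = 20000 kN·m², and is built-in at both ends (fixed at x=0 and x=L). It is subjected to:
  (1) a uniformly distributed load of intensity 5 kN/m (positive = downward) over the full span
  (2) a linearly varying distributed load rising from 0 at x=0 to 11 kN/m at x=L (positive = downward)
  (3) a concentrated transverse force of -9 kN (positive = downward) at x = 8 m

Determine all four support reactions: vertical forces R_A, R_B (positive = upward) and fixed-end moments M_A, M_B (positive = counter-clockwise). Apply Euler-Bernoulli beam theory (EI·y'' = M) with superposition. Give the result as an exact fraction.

R_A = 619/10 kN, M_A = 2738/15 kN·m, R_B = 971/10 kN, M_B = -3442/15 kN·m

Load 1 — uniform load w=5 kN/m over full span:
  R_A = wL/2 = 5·16/2 = 40 kN
  M_A = wL²/12 = 5·16²/12 = 320/3 kN·m
  R_B = wL/2 = 5·16/2 = 40 kN
  M_B = -wL²/12 = -5·16²/12 = -320/3 kN·m
Load 2 — triangular load w₀=11 kN/m (0→w₀ over full span):
  R_A = 3w₀L/20 = 3·11·16/20 = 132/5 kN
  M_A = w₀L²/30 = 11·16²/30 = 1408/15 kN·m
  R_B = 7w₀L/20 = 7·11·16/20 = 308/5 kN
  M_B = -w₀L²/20 = -11·16²/20 = -704/5 kN·m
Load 3 — point force P=-9 kN at a=8 m (b=L-a=8):
  R_A = Pb²(3a+b)/L³ = (-9)·8²·(3·8+8)/16³ = -9/2 kN
  M_A = Pab²/L² = (-9)·8·8²/16² = -18 kN·m
  R_B = Pa²(a+3b)/L³ = (-9)·8²·(8+3·8)/16³ = -9/2 kN
  M_B = -Pa²b/L² = -(-9)·8²·8/16² = 18 kN·m
Superposition: R_A = 619/10 kN, M_A = 2738/15 kN·m, R_B = 971/10 kN, M_B = -3442/15 kN·m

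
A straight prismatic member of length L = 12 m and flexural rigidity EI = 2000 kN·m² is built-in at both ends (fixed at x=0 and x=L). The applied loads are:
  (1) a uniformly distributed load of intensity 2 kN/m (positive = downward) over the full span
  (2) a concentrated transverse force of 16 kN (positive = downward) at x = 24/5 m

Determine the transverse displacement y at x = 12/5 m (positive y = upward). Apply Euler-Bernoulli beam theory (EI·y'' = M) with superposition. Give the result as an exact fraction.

Load 1 — uniform load w=2 kN/m over full span:
  y_1 = -wx²(L-x)²/(24EI) = -2·(12/5)²·(12-(12/5))²/(24·2000) = -1728/78125 m
Load 2 — point force P=16 kN at a=24/5 m (b=L-a=36/5):
  y_2 = -Pb²x²(3aL-(3a+b)x)/(6L³EI)  [x≤a] = -16·(36/5)²·(12/5)²·(3·(24/5)·12-(3·(24/5)+(36/5))·(12/5))/(6·12³·2000) = -54432/1953125 m
Superposition: y = Σ y_i = -97632/1953125 m ≈ -0.049988 m

y(12/5) = -97632/1953125 m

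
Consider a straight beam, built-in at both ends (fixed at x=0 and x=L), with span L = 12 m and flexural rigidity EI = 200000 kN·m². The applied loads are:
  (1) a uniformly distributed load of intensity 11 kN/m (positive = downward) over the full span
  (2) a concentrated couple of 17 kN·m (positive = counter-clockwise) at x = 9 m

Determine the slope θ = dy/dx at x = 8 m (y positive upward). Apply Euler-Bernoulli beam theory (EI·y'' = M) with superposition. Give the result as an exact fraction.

Load 1 — uniform load w=11 kN/m over full span:
  θ_1 = -wx(L-x)(L-2x)/(12EI) = -11·8·(12-8)·(12-2·8)/(12·200000) = 11/18750 rad
Load 2 — applied couple M₀=17 kN·m at a=9 m (b=L-a=3):
  θ_2 = (R_Ax²/2 - M_Ax)/EI  [x≤a] with R_A=51/32, M_A=85/16 = ((51/32)·8²/2 - (85/16)·8)/200000 = 17/400000 rad
Superposition: θ = Σ θ_i = 151/240000 rad ≈ 0.000629 rad

θ(8) = 151/240000 rad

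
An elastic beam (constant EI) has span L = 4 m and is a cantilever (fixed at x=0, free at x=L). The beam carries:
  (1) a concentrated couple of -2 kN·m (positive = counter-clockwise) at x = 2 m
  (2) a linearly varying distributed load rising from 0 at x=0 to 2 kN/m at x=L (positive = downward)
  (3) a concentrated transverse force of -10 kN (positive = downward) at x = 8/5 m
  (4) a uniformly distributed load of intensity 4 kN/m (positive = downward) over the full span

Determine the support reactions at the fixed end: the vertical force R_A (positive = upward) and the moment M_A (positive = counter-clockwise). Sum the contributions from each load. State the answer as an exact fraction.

R_A = 10 kN, M_A = 86/3 kN·m

Load 1 — applied couple M₀=-2 kN·m at a=2 m (b=L-a=2):
  R_A = 0 kN
  M_A = -M₀ = -(-2) = 2 kN·m
Load 2 — triangular load w₀=2 kN/m (0→w₀ over full span):
  R_A = w₀L/2 = 2·4/2 = 4 kN
  M_A = w₀L²/3 = 2·4²/3 = 32/3 kN·m
Load 3 — point force P=-10 kN at a=8/5 m (b=L-a=12/5):
  R_A = P = (-10) = -10 kN
  M_A = Pa = (-10)·(8/5) = -16 kN·m
Load 4 — uniform load w=4 kN/m over full span:
  R_A = wL = 4·4 = 16 kN
  M_A = wL²/2 = 4·4²/2 = 32 kN·m
Superposition: R_A = 10 kN, M_A = 86/3 kN·m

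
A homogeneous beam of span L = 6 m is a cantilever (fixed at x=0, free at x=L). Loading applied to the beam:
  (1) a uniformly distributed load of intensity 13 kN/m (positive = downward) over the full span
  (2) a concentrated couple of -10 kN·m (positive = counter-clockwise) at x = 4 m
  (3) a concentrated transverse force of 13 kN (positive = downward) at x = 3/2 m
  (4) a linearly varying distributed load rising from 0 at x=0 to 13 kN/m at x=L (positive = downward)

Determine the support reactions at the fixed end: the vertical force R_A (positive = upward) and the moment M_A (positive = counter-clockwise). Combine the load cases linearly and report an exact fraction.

R_A = 130 kN, M_A = 839/2 kN·m

Load 1 — uniform load w=13 kN/m over full span:
  R_A = wL = 13·6 = 78 kN
  M_A = wL²/2 = 13·6²/2 = 234 kN·m
Load 2 — applied couple M₀=-10 kN·m at a=4 m (b=L-a=2):
  R_A = 0 kN
  M_A = -M₀ = -(-10) = 10 kN·m
Load 3 — point force P=13 kN at a=3/2 m (b=L-a=9/2):
  R_A = P = 13 kN
  M_A = Pa = 13·(3/2) = 39/2 kN·m
Load 4 — triangular load w₀=13 kN/m (0→w₀ over full span):
  R_A = w₀L/2 = 13·6/2 = 39 kN
  M_A = w₀L²/3 = 13·6²/3 = 156 kN·m
Superposition: R_A = 130 kN, M_A = 839/2 kN·m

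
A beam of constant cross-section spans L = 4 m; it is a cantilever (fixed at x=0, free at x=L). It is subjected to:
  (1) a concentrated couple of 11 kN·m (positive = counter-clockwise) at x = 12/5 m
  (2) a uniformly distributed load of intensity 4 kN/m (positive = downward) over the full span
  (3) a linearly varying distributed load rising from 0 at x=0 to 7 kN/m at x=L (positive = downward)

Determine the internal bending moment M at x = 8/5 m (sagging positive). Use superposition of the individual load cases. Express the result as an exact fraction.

M(8/5) = -2081/125 kN·m

Load 1 — applied couple M₀=11 kN·m at a=12/5 m (b=L-a=8/5):
  M_1 = M₀  [x≤a] = 11 = 11 kN·m
Load 2 — uniform load w=4 kN/m over full span:
  M_2 = -w(L-x)²/2 = -4·(4-(8/5))²/2 = -288/25 kN·m
Load 3 — triangular load w₀=7 kN/m (0→w₀ over full span):
  M_3 = w₀Lx/2 - w₀L²/3 - w₀x³/(6L) = 7·4·(8/5)/2 - 7·4²/3 - 7·(8/5)³/(6·4) = -2016/125 kN·m
Superposition: M = Σ M_i = -2081/125 kN·m ≈ -16.648000 kN·m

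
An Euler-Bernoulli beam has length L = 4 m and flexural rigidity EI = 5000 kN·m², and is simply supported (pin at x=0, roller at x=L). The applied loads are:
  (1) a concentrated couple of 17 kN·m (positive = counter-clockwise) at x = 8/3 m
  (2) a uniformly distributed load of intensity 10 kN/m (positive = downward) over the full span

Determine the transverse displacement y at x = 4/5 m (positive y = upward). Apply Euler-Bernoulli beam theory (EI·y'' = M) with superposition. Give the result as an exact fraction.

y(4/5) = -3583/703125 m

Load 1 — applied couple M₀=17 kN·m at a=8/3 m (b=L-a=4/3):
  y_1 = (M₀x³/(6L)+C₁x)/EI  [x≤a] with C₁=M₀(3b²-L²)/(6L)=-68/9 = (17·(4/5)³/(6·4)+(-68/9)·(4/5))/5000 = -799/703125 m
Load 2 — uniform load w=10 kN/m over full span:
  y_2 = -wx(L³-2Lx²+x³)/(24EI) = -10·(4/5)·(4³-2·4·(4/5)²+(4/5)³)/(24·5000) = -928/234375 m
Superposition: y = Σ y_i = -3583/703125 m ≈ -0.005096 m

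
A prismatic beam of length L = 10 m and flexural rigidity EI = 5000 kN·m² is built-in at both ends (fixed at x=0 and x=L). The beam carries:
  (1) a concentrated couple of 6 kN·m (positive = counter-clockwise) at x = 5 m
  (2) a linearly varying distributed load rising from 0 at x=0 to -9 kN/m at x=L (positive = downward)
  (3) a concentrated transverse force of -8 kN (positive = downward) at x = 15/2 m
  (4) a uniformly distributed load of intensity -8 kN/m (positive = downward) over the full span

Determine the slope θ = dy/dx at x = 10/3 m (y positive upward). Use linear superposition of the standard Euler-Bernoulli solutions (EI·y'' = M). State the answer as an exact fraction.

θ(10/3) = 137/8100 rad

Load 1 — applied couple M₀=6 kN·m at a=5 m (b=L-a=5):
  θ_1 = (R_Ax²/2 - M_Ax)/EI  [x≤a] with R_A=9/10, M_A=3/2 = ((9/10)·(10/3)²/2 - (3/2)·(10/3))/5000 = 0 rad
Load 2 — triangular load w₀=-9 kN/m (0→w₀ over full span):
  θ_2 = -w₀(2x(L-x)(L-2x)(x+2L)+x²(L-x)²)/(120LEI) = -(-9)·(2·(10/3)·(10-(10/3))·(10-2·(10/3))·((10/3)+2·10)+(10/3)²·(10-(10/3))²)/(120·10·5000) = 4/675 rad
Load 3 — point force P=-8 kN at a=15/2 m (b=L-a=5/2):
  θ_3 = -Pb²x(2aL-(3a+b)x)/(2L³EI)  [x≤a] = -(-8)·(5/2)²·(10/3)·(2·(15/2)·10-(3·(15/2)+(5/2))·(10/3))/(2·10³·5000) = 1/900 rad
Load 4 — uniform load w=-8 kN/m over full span:
  θ_4 = -wx(L-x)(L-2x)/(12EI) = -(-8)·(10/3)·(10-(10/3))·(10-2·(10/3))/(12·5000) = 4/405 rad
Superposition: θ = Σ θ_i = 137/8100 rad ≈ 0.016914 rad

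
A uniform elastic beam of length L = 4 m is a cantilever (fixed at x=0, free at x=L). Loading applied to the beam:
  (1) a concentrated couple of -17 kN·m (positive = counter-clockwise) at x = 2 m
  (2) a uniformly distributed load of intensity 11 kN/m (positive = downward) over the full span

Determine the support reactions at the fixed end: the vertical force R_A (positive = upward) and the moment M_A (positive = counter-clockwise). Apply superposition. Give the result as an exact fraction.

R_A = 44 kN, M_A = 105 kN·m

Load 1 — applied couple M₀=-17 kN·m at a=2 m (b=L-a=2):
  R_A = 0 kN
  M_A = -M₀ = -(-17) = 17 kN·m
Load 2 — uniform load w=11 kN/m over full span:
  R_A = wL = 11·4 = 44 kN
  M_A = wL²/2 = 11·4²/2 = 88 kN·m
Superposition: R_A = 44 kN, M_A = 105 kN·m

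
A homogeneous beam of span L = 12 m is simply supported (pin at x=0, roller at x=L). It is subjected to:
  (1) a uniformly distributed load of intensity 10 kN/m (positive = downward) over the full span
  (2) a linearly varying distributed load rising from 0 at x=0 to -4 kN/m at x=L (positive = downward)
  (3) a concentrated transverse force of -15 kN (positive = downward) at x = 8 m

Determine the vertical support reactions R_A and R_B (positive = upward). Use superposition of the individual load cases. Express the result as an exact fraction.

Load 1 — uniform load w=10 kN/m over full span:
  R_A = wL/2 = 10·12/2 = 60 kN
  R_B = wL/2 = 10·12/2 = 60 kN
Load 2 — triangular load w₀=-4 kN/m (0→w₀ over full span):
  R_A = w₀L/6 = (-4)·12/6 = -8 kN
  R_B = w₀L/3 = (-4)·12/3 = -16 kN
Load 3 — point force P=-15 kN at a=8 m (b=L-a=4):
  R_A = Pb/L = (-15)·4/12 = -5 kN
  R_B = Pa/L = (-15)·8/12 = -10 kN
Superposition: R_A = 47 kN, R_B = 34 kN

R_A = 47 kN, R_B = 34 kN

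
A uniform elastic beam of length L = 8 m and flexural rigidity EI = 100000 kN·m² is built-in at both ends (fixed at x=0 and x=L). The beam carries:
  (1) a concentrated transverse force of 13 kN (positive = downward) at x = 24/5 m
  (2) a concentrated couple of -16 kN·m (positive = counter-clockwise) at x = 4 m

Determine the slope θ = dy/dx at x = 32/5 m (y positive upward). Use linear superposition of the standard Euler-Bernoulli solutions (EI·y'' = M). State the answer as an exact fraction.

Load 1 — point force P=13 kN at a=24/5 m (b=L-a=16/5):
  θ_1 = Pa²(L-x)(2bL-(3b+a)(L-x))/(2L³EI)  [x>a] = 13·(24/5)²·(8-(32/5))·(2·(16/5)·8-(3·(16/5)+(24/5))·(8-(32/5)))/(2·8³·100000) = 1287/9765625 rad
Load 2 — applied couple M₀=-16 kN·m at a=4 m (b=L-a=4):
  θ_2 = (R_Ax²/2 - M_Ax - M₀(x-a))/EI  [x>a] with R_A=-3, M_A=-4 = ((-3)·(32/5)²/2 - (-4)·(32/5) - (-16)·((32/5)-4))/100000 = 2/78125 rad
Superposition: θ = Σ θ_i = 1537/9765625 rad ≈ 0.000157 rad

θ(32/5) = 1537/9765625 rad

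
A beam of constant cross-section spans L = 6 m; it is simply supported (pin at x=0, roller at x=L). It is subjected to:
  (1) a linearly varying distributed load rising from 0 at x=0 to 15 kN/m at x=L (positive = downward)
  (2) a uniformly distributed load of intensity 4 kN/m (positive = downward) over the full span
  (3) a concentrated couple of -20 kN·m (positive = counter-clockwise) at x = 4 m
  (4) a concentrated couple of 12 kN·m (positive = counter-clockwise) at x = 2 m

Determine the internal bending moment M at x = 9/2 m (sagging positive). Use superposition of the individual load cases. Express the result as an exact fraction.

Load 1 — triangular load w₀=15 kN/m (0→w₀ over full span):
  M_1 = w₀Lx/6 - w₀x³/(6L) = 15·6·(9/2)/6 - 15·(9/2)³/(6·6) = 945/32 kN·m
Load 2 — uniform load w=4 kN/m over full span:
  M_2 = wx(L-x)/2 = 4·(9/2)·(6-(9/2))/2 = 27/2 kN·m
Load 3 — applied couple M₀=-20 kN·m at a=4 m (b=L-a=2):
  M_3 = M₀x/L - M₀  [x>a] = (-20)·(9/2)/6 - (-20) = 5 kN·m
Load 4 — applied couple M₀=12 kN·m at a=2 m (b=L-a=4):
  M_4 = M₀x/L - M₀  [x>a] = 12·(9/2)/6 - 12 = -3 kN·m
Superposition: M = Σ M_i = 1441/32 kN·m ≈ 45.031250 kN·m

M(9/2) = 1441/32 kN·m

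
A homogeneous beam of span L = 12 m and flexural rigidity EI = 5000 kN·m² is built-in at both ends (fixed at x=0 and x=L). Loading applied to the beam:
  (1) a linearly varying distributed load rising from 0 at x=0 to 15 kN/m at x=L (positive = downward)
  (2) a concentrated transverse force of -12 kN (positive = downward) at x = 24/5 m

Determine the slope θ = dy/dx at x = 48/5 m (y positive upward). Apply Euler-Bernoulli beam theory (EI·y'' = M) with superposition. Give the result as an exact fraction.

Load 1 — triangular load w₀=15 kN/m (0→w₀ over full span):
  θ_1 = -w₀(2x(L-x)(L-2x)(x+2L)+x²(L-x)²)/(120LEI) = -15·(2·(48/5)·(12-(48/5))·(12-2·(48/5))·((48/5)+2·12)+(48/5)²·(12-(48/5))²)/(120·12·5000) = 1728/78125 rad
Load 2 — point force P=-12 kN at a=24/5 m (b=L-a=36/5):
  θ_2 = Pa²(L-x)(2bL-(3b+a)(L-x))/(2L³EI)  [x>a] = (-12)·(24/5)²·(12-(48/5))·(2·(36/5)·12-(3·(36/5)+(24/5))·(12-(48/5)))/(2·12³·5000) = -8208/1953125 rad
Superposition: θ = Σ θ_i = 34992/1953125 rad ≈ 0.017916 rad

θ(48/5) = 34992/1953125 rad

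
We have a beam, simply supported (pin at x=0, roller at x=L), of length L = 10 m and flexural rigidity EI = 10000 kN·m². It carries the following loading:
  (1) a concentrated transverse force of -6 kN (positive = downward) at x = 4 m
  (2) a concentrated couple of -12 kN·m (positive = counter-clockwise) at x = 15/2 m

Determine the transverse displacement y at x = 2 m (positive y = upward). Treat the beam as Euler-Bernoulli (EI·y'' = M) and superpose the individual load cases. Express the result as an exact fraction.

Load 1 — point force P=-6 kN at a=4 m (b=L-a=6):
  y_1 = -Pbx(L²-b²-x²)/(6LEI)  [x≤a] = -(-6)·6·2·(10²-6²-2²)/(6·10·10000) = 9/1250 m
Load 2 — applied couple M₀=-12 kN·m at a=15/2 m (b=L-a=5/2):
  y_2 = (M₀x³/(6L)+C₁x)/EI  [x≤a] with C₁=M₀(3b²-L²)/(6L)=65/4 = ((-12)·2³/(6·10)+(65/4)·2)/10000 = 309/100000 m
Superposition: y = Σ y_i = 1029/100000 m ≈ 0.010290 m

y(2) = 1029/100000 m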